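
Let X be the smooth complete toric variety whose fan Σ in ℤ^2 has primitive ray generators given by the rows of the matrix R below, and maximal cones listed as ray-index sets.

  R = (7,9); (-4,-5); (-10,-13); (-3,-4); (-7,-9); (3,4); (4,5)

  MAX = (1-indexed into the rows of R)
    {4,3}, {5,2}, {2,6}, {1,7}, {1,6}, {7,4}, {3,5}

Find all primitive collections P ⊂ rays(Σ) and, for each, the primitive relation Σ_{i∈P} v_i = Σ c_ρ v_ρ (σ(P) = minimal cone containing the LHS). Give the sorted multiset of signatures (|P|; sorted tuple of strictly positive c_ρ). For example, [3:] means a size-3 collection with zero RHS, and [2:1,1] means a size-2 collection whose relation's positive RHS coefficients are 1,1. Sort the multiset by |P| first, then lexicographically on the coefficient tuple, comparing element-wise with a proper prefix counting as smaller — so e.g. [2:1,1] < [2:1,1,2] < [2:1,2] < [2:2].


|primitive collections| = 14. Relations:

  • {1,5}:  v_{1} + v_{5} = 0  ⇒ sig = [2:]
  • {2,7}:  v_{2} + v_{7} = 0  ⇒ sig = [2:]
  • {4,6}:  v_{4} + v_{6} = 0  ⇒ sig = [2:]
  • {1,2}:  v_{1} + v_{2} = v_{6}  ⇒ sig = [2:1]
  • {1,3}:  v_{1} + v_{3} = v_{4}  ⇒ sig = [2:1]
  • {1,4}:  v_{1} + v_{4} = v_{7}  ⇒ sig = [2:1]
  • {2,4}:  v_{2} + v_{4} = v_{5}  ⇒ sig = [2:1]
  • {3,6}:  v_{3} + v_{6} = v_{5}  ⇒ sig = [2:1]
  • {4,5}:  v_{4} + v_{5} = v_{3}  ⇒ sig = [2:1]
  • {5,6}:  v_{5} + v_{6} = v_{2}  ⇒ sig = [2:1]
  • {5,7}:  v_{5} + v_{7} = v_{4}  ⇒ sig = [2:1]
  • {6,7}:  v_{6} + v_{7} = v_{1}  ⇒ sig = [2:1]
  • {2,3}:  v_{2} + v_{3} = 2·v_{5}  ⇒ sig = [2:2]
  • {3,7}:  v_{3} + v_{7} = 2·v_{4}  ⇒ sig = [2:2]

Signatures (|P|; sorted positive RHS coefficients), sorted:
    [2:]
    [2:]
    [2:]
    [2:1]
    [2:1]
    [2:1]
    [2:1]
    [2:1]
    [2:1]
    [2:1]
    [2:1]
    [2:1]
    [2:2]
    [2:2]


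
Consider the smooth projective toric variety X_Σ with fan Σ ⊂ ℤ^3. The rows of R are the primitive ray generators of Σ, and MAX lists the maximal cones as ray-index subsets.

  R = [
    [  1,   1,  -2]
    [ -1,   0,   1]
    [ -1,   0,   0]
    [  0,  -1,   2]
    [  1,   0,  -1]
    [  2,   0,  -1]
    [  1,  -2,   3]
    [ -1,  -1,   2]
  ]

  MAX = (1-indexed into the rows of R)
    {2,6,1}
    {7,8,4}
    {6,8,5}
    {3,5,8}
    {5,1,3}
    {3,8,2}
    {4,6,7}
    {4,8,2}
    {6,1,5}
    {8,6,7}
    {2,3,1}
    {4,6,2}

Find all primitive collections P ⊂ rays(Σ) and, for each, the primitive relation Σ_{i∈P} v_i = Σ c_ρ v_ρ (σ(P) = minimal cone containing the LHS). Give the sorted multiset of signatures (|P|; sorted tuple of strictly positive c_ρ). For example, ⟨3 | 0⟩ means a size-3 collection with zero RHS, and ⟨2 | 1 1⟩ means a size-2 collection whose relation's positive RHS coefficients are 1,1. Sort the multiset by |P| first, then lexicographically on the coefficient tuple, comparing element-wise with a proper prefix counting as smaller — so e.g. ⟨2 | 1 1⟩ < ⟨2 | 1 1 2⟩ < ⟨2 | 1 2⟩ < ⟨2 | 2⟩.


Minimal non-faces — 12 found among 8 rays, 12 max cones:

  {1,8}:  v_{1} + v_{8} = 0  ⟹  sig = ⟨2 | 0⟩
  {2,5}:  v_{2} + v_{5} = 0  ⟹  sig = ⟨2 | 0⟩
  {3,4}:  v_{3} + v_{4} = v_{8}  ⟹  sig = ⟨2 | 1⟩
  {3,6}:  v_{3} + v_{6} = v_{5}  ⟹  sig = ⟨2 | 1⟩
  {1,4}:  v_{1} + v_{4} = v_{2} + v_{6}  ⟹  sig = ⟨2 | 1 1⟩
  {1,7}:  v_{1} + v_{7} = v_{4} + v_{6}  ⟹  sig = ⟨2 | 1 1⟩
  {4,5}:  v_{4} + v_{5} = v_{6} + v_{8}  ⟹  sig = ⟨2 | 1 1⟩
  {3,7}:  v_{3} + v_{7} = v_{6} + 2·v_{8}  ⟹  sig = ⟨2 | 1 2⟩
  {2,7}:  v_{2} + v_{7} = 2·v_{4}  ⟹  sig = ⟨2 | 2⟩
  {5,7}:  v_{5} + v_{7} = 2·v_{6} + 2·v_{8}  ⟹  sig = ⟨2 | 2 2⟩
  {2,6,8}:  v_{2} + v_{6} + v_{8} = v_{4}  ⟹  sig = ⟨3 | 1⟩
  {4,6,8}:  v_{4} + v_{6} + v_{8} = v_{7}  ⟹  sig = ⟨3 | 1⟩

Hence PRS(X_Σ) =
[⟨2 | 0⟩, ⟨2 | 0⟩, ⟨2 | 1⟩, ⟨2 | 1⟩, ⟨2 | 1 1⟩, ⟨2 | 1 1⟩, ⟨2 | 1 1⟩, ⟨2 | 1 2⟩, ⟨2 | 2⟩, ⟨2 | 2 2⟩, ⟨3 | 1⟩, ⟨3 | 1⟩]


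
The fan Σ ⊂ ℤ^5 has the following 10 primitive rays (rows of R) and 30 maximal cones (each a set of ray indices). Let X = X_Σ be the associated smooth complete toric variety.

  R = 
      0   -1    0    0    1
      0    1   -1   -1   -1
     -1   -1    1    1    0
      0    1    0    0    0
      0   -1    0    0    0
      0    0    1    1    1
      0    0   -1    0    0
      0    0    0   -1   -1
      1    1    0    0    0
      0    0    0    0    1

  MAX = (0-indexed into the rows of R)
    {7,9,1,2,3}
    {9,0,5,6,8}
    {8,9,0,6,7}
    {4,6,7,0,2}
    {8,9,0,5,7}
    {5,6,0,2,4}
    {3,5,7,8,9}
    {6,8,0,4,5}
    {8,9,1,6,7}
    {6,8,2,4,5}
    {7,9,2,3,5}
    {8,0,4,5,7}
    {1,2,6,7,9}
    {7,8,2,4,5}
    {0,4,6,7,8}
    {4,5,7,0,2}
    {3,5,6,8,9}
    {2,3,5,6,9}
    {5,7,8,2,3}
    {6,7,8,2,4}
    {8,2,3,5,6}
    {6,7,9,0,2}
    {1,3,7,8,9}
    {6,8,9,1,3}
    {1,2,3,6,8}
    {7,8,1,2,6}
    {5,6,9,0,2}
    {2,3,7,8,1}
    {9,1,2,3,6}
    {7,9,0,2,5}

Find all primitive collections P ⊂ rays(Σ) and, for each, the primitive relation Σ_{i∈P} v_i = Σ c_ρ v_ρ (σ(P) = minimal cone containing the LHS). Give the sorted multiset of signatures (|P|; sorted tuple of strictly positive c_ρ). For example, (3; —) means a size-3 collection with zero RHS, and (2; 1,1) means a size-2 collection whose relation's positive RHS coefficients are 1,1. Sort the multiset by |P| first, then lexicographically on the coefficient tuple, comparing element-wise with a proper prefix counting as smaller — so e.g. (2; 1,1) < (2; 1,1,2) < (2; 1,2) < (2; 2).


10 collections generate NE(X_Σ); each relation:

  {3,4}:  v_{3} + v_{4} = 0  ⇒ sig = (2; —)
  {0,3}:  v_{0} + v_{3} = v_{9}  ⇒ sig = (2; 1)
  {1,5}:  v_{1} + v_{5} = v_{3}  ⇒ sig = (2; 1)
  {4,9}:  v_{4} + v_{9} = v_{0}  ⇒ sig = (2; 1)
  {1,4}:  v_{1} + v_{4} = v_{6} + v_{7}  ⇒ sig = (2; 1,1)
  {0,1}:  v_{0} + v_{1} = v_{6} + v_{7} + v_{9}  ⇒ sig = (2; 1,1,1)
  {5,6,7}:  v_{5} + v_{6} + v_{7} = 0  ⇒ sig = (3; —)
  {2,8,9}:  v_{2} + v_{8} + v_{9} = v_{5}  ⇒ sig = (3; 1)
  {3,6,7}:  v_{3} + v_{6} + v_{7} = v_{1}  ⇒ sig = (3; 1)
  {0,2,8}:  v_{0} + v_{2} + v_{8} = v_{4} + v_{5}  ⇒ sig = (3; 1,1)

Hence PRS(X_Σ) =
[(2; —), (2; 1), (2; 1), (2; 1), (2; 1,1), (2; 1,1,1), (3; —), (3; 1), (3; 1), (3; 1,1)]


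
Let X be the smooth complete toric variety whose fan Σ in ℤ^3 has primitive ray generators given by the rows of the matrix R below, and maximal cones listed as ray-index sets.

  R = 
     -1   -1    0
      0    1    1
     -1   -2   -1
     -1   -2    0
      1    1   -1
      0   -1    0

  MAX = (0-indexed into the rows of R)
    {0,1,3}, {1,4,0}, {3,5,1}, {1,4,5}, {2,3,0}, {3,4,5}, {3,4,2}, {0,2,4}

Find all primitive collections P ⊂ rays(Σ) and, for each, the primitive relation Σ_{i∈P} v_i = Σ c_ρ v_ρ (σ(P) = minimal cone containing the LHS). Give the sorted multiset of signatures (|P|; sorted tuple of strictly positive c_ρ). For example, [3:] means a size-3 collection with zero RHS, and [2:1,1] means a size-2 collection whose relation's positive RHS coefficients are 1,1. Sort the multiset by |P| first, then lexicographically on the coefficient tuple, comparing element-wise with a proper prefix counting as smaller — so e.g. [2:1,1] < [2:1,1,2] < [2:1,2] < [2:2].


5 minimal non-faces of Δ(Σ) (on 6 rays):

  P = {0,5}:  v_{0} + v_{5} = v_{3}  so sig = [2:1]
  P = {1,2}:  v_{1} + v_{2} = v_{0}  so sig = [2:1]
  P = {2,5}:  v_{2} + v_{5} = 2·v_{3} + v_{4}  so sig = [2:1,2]
  P = {1,3,4}:  v_{1} + v_{3} + v_{4} = 0  so sig = [3:]
  P = {0,3,4}:  v_{0} + v_{3} + v_{4} = v_{2}  so sig = [3:1]

Hence PRS(X_Σ) =
    [2:1]
    [2:1]
    [2:1,2]
    [3:]
    [3:1]


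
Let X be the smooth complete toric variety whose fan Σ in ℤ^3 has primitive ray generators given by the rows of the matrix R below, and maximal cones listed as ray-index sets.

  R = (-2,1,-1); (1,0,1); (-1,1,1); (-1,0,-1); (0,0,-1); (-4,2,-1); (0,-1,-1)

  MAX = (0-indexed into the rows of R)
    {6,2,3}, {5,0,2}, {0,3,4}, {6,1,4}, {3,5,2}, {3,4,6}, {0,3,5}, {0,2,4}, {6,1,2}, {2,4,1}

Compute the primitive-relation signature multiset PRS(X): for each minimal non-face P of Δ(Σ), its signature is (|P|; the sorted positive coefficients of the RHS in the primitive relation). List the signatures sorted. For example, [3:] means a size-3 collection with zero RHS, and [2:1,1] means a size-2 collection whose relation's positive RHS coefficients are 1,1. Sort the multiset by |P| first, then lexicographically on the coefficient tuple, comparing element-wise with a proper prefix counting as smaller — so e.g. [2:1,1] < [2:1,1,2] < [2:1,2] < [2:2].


The 9 primitive collections of Σ (r=7, n=3):

  P={1,3}:  v_{1} + v_{3} = 0  so sig = [2:]
  P={0,1}:  v_{0} + v_{1} = v_{2} + v_{4}  so sig = [2:1,1]
  P={1,5}:  v_{1} + v_{5} = v_{0} + v_{2}  so sig = [2:1,1]
  P={5,6}:  v_{5} + v_{6} = v_{2} + 3·v_{3}  so sig = [2:1,3]
  P={0,6}:  v_{0} + v_{6} = 2·v_{3}  so sig = [2:2]
  P={4,5}:  v_{4} + v_{5} = 2·v_{0}  so sig = [2:2]
  P={0,2,3}:  v_{0} + v_{2} + v_{3} = v_{5}  so sig = [3:1]
  P={2,3,4}:  v_{2} + v_{3} + v_{4} = v_{0}  so sig = [3:1]
  P={2,4,6}:  v_{2} + v_{4} + v_{6} = v_{3}  so sig = [3:1]

Sorted signature multiset PRS(X):
{ [2:],  [2:1,1] ×2,  [2:1,3],  [2:2] ×2,  [3:1] ×3 }


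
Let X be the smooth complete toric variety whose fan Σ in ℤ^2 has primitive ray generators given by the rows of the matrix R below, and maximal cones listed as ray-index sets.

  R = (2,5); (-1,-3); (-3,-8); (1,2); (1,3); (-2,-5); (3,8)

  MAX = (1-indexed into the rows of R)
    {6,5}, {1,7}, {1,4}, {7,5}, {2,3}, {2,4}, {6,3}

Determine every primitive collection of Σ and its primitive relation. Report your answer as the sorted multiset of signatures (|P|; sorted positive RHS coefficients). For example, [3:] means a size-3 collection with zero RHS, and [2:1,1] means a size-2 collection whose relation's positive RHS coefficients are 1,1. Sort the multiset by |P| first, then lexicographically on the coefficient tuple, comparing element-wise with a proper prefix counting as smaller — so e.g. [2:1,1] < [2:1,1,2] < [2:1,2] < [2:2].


|primitive collections| = 14. Relations:

  P={1,6}:  v_{1} + v_{6} = 0  ⇒ sig = [2:]
  P={2,5}:  v_{2} + v_{5} = 0  ⇒ sig = [2:]
  P={3,7}:  v_{3} + v_{7} = 0  ⇒ sig = [2:]
  P={1,2}:  v_{1} + v_{2} = v_{4}  ⇒ sig = [2:1]
  P={1,3}:  v_{1} + v_{3} = v_{2}  ⇒ sig = [2:1]
  P={1,5}:  v_{1} + v_{5} = v_{7}  ⇒ sig = [2:1]
  P={2,6}:  v_{2} + v_{6} = v_{3}  ⇒ sig = [2:1]
  P={2,7}:  v_{2} + v_{7} = v_{1}  ⇒ sig = [2:1]
  P={3,5}:  v_{3} + v_{5} = v_{6}  ⇒ sig = [2:1]
  P={4,5}:  v_{4} + v_{5} = v_{1}  ⇒ sig = [2:1]
  P={4,6}:  v_{4} + v_{6} = v_{2}  ⇒ sig = [2:1]
  P={6,7}:  v_{6} + v_{7} = v_{5}  ⇒ sig = [2:1]
  P={3,4}:  v_{3} + v_{4} = 2·v_{2}  ⇒ sig = [2:2]
  P={4,7}:  v_{4} + v_{7} = 2·v_{1}  ⇒ sig = [2:2]

so the primitive-relation signature multiset is
    [2:]
    [2:]
    [2:]
    [2:1]
    [2:1]
    [2:1]
    [2:1]
    [2:1]
    [2:1]
    [2:1]
    [2:1]
    [2:1]
    [2:2]
    [2:2]


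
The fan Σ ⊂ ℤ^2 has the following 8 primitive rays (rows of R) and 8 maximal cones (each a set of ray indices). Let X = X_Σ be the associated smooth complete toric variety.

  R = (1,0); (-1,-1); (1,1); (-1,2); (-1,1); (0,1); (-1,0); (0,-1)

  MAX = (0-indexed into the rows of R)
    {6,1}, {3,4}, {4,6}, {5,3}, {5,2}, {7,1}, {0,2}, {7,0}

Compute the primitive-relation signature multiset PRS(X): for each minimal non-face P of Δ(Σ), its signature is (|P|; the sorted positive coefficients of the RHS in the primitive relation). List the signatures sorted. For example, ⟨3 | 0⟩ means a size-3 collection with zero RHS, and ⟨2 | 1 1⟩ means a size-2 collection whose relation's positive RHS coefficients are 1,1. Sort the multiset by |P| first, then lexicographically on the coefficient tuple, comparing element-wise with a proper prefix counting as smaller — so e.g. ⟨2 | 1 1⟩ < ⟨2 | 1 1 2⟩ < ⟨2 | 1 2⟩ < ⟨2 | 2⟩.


The 20 primitive collections of Σ (r=8, n=2):

  • {0,6}:  v_{0} + v_{6} = 0 ; sig = ⟨2 | 0⟩
  • {1,2}:  v_{1} + v_{2} = 0 ; sig = ⟨2 | 0⟩
  • {5,7}:  v_{5} + v_{7} = 0 ; sig = ⟨2 | 0⟩
  • {0,1}:  v_{0} + v_{1} = v_{7} ; sig = ⟨2 | 1⟩
  • {0,4}:  v_{0} + v_{4} = v_{5} ; sig = ⟨2 | 1⟩
  • {0,5}:  v_{0} + v_{5} = v_{2} ; sig = ⟨2 | 1⟩
  • {1,5}:  v_{1} + v_{5} = v_{6} ; sig = ⟨2 | 1⟩
  • {2,6}:  v_{2} + v_{6} = v_{5} ; sig = ⟨2 | 1⟩
  • {2,7}:  v_{2} + v_{7} = v_{0} ; sig = ⟨2 | 1⟩
  • {3,7}:  v_{3} + v_{7} = v_{4} ; sig = ⟨2 | 1⟩
  • {4,5}:  v_{4} + v_{5} = v_{3} ; sig = ⟨2 | 1⟩
  • {4,7}:  v_{4} + v_{7} = v_{6} ; sig = ⟨2 | 1⟩
  • {5,6}:  v_{5} + v_{6} = v_{4} ; sig = ⟨2 | 1⟩
  • {6,7}:  v_{6} + v_{7} = v_{1} ; sig = ⟨2 | 1⟩
  • {1,3}:  v_{1} + v_{3} = v_{4} + v_{6} ; sig = ⟨2 | 1 1⟩
  • {0,3}:  v_{0} + v_{3} = 2·v_{5} ; sig = ⟨2 | 2⟩
  • {1,4}:  v_{1} + v_{4} = 2·v_{6} ; sig = ⟨2 | 2⟩
  • {2,4}:  v_{2} + v_{4} = 2·v_{5} ; sig = ⟨2 | 2⟩
  • {3,6}:  v_{3} + v_{6} = 2·v_{4} ; sig = ⟨2 | 2⟩
  • {2,3}:  v_{2} + v_{3} = 3·v_{5} ; sig = ⟨2 | 3⟩

Signatures (|P|; sorted positive RHS coefficients), sorted:
{ ⟨2 | 0⟩ ×3,  ⟨2 | 1⟩ ×11,  ⟨2 | 1 1⟩,  ⟨2 | 2⟩ ×4,  ⟨2 | 3⟩ }


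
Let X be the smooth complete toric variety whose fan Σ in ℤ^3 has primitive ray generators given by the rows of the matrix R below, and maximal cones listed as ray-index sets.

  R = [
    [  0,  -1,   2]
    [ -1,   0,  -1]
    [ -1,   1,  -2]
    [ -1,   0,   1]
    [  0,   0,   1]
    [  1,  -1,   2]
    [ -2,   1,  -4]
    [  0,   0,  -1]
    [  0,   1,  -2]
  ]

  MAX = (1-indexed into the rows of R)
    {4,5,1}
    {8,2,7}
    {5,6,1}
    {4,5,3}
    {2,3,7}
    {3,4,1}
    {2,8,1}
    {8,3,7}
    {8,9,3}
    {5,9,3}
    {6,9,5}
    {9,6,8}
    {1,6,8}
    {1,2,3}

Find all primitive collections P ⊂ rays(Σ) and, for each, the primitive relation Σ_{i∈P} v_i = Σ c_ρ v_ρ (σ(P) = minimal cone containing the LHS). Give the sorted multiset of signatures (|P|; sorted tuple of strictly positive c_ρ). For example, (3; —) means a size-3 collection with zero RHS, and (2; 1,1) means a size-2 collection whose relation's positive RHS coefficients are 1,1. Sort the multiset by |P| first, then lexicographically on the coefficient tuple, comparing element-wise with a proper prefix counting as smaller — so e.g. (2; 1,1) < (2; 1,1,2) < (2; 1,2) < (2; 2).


Δ(Σ) — 9 vertices, 18 min non-faces:

  • {1,9}:  v_{1} + v_{9} = 0 — sig = (2; —)
  • {3,6}:  v_{3} + v_{6} = 0 — sig = (2; —)
  • {5,8}:  v_{5} + v_{8} = 0 — sig = (2; —)
  • {2,5}:  v_{2} + v_{5} = v_{1} + v_{3} — sig = (2; 1,1)
  • {2,6}:  v_{2} + v_{6} = v_{1} + v_{8} — sig = (2; 1,1)
  • {2,9}:  v_{2} + v_{9} = v_{3} + v_{8} — sig = (2; 1,1)
  • {4,6}:  v_{4} + v_{6} = v_{1} + v_{5} — sig = (2; 1,1)
  • {4,8}:  v_{4} + v_{8} = v_{1} + v_{3} — sig = (2; 1,1)
  • {4,9}:  v_{4} + v_{9} = v_{3} + v_{5} — sig = (2; 1,1)
  • {5,7}:  v_{5} + v_{7} = v_{2} + v_{3} — sig = (2; 1,1)
  • {6,7}:  v_{6} + v_{7} = v_{2} + v_{8} — sig = (2; 1,1)
  • {4,7}:  v_{4} + v_{7} = v_{1} + v_{2} + 2·v_{3} — sig = (2; 1,1,2)
  • {1,7}:  v_{1} + v_{7} = 2·v_{2} — sig = (2; 2)
  • {2,4}:  v_{2} + v_{4} = 2·v_{1} + 2·v_{3} — sig = (2; 2,2)
  • {7,9}:  v_{7} + v_{9} = 2·v_{3} + 2·v_{8} — sig = (2; 2,2)
  • {1,3,5}:  v_{1} + v_{3} + v_{5} = v_{4} — sig = (3; 1)
  • {1,3,8}:  v_{1} + v_{3} + v_{8} = v_{2} — sig = (3; 1)
  • {2,3,8}:  v_{2} + v_{3} + v_{8} = v_{7} — sig = (3; 1)

so the primitive-relation signature multiset is
{ (2; —) ×3,  (2; 1,1) ×8,  (2; 1,1,2),  (2; 2),  (2; 2,2) ×2,  (3; 1) ×3 }


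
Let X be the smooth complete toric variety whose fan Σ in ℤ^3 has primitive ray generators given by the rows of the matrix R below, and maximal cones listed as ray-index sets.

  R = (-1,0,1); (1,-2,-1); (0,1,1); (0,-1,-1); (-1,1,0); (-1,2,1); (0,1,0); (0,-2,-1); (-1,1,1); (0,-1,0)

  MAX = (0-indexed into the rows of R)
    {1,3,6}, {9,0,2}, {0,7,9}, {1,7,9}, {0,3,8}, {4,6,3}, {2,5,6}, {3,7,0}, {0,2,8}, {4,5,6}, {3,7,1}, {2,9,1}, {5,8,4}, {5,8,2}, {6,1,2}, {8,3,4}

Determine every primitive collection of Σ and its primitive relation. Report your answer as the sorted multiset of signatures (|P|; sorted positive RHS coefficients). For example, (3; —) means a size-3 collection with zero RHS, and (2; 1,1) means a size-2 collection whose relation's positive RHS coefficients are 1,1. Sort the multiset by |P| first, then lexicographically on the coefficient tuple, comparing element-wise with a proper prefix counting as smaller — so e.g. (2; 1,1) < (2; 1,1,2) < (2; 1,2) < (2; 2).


The 21 primitive collections of Σ (r=10, n=3):

  P={1,5}:  v_{1} + v_{5} = 0 ; sig = (2; —)
  P={2,3}:  v_{2} + v_{3} = 0 ; sig = (2; —)
  P={6,9}:  v_{6} + v_{9} = 0 ; sig = (2; —)
  P={0,6}:  v_{0} + v_{6} = v_{8} ; sig = (2; 1)
  P={1,4}:  v_{1} + v_{4} = v_{3} ; sig = (2; 1)
  P={1,8}:  v_{1} + v_{8} = v_{9} ; sig = (2; 1)
  P={2,4}:  v_{2} + v_{4} = v_{5} ; sig = (2; 1)
  P={2,7}:  v_{2} + v_{7} = v_{9} ; sig = (2; 1)
  P={3,5}:  v_{3} + v_{5} = v_{4} ; sig = (2; 1)
  P={3,9}:  v_{3} + v_{9} = v_{7} ; sig = (2; 1)
  P={5,9}:  v_{5} + v_{9} = v_{8} ; sig = (2; 1)
  P={6,7}:  v_{6} + v_{7} = v_{3} ; sig = (2; 1)
  P={6,8}:  v_{6} + v_{8} = v_{5} ; sig = (2; 1)
  P={8,9}:  v_{8} + v_{9} = v_{0} ; sig = (2; 1)
  P={4,9}:  v_{4} + v_{9} = v_{3} + v_{8} ; sig = (2; 1,1)
  P={5,7}:  v_{5} + v_{7} = v_{3} + v_{8} ; sig = (2; 1,1)
  P={7,8}:  v_{7} + v_{8} = v_{0} + v_{3} ; sig = (2; 1,1)
  P={0,4}:  v_{0} + v_{4} = v_{3} + 2·v_{8} ; sig = (2; 1,2)
  P={4,7}:  v_{4} + v_{7} = 2·v_{3} + v_{8} ; sig = (2; 1,2)
  P={0,1}:  v_{0} + v_{1} = 2·v_{9} ; sig = (2; 2)
  P={0,5}:  v_{0} + v_{5} = 2·v_{8} ; sig = (2; 2)

Hence PRS(X_Σ) =
[(2; —), (2; —), (2; —), (2; 1), (2; 1), (2; 1), (2; 1), (2; 1), (2; 1), (2; 1), (2; 1), (2; 1), (2; 1), (2; 1), (2; 1,1), (2; 1,1), (2; 1,1), (2; 1,2), (2; 1,2), (2; 2), (2; 2)]


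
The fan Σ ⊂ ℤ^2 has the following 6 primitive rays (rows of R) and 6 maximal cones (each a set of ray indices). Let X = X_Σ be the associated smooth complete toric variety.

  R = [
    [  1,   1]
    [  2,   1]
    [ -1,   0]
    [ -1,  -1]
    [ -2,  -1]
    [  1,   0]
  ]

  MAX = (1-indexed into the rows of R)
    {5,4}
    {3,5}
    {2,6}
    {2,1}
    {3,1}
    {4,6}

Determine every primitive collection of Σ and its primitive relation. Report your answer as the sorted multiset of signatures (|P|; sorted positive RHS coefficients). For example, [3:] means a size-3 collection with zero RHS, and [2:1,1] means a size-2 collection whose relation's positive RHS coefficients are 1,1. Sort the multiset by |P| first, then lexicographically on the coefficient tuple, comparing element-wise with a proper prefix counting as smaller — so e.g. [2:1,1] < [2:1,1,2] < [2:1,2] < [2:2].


The 9 primitive collections of Σ (r=6, n=2):

  • {1,4}:  v_{1} + v_{4} = 0  →  sig = [2:]
  • {2,5}:  v_{2} + v_{5} = 0  →  sig = [2:]
  • {3,6}:  v_{3} + v_{6} = 0  →  sig = [2:]
  • {1,5}:  v_{1} + v_{5} = v_{3}  →  sig = [2:1]
  • {1,6}:  v_{1} + v_{6} = v_{2}  →  sig = [2:1]
  • {2,3}:  v_{2} + v_{3} = v_{1}  →  sig = [2:1]
  • {2,4}:  v_{2} + v_{4} = v_{6}  →  sig = [2:1]
  • {3,4}:  v_{3} + v_{4} = v_{5}  →  sig = [2:1]
  • {5,6}:  v_{5} + v_{6} = v_{4}  →  sig = [2:1]

so the primitive-relation signature multiset is
    [2:]
    [2:]
    [2:]
    [2:1]
    [2:1]
    [2:1]
    [2:1]
    [2:1]
    [2:1]


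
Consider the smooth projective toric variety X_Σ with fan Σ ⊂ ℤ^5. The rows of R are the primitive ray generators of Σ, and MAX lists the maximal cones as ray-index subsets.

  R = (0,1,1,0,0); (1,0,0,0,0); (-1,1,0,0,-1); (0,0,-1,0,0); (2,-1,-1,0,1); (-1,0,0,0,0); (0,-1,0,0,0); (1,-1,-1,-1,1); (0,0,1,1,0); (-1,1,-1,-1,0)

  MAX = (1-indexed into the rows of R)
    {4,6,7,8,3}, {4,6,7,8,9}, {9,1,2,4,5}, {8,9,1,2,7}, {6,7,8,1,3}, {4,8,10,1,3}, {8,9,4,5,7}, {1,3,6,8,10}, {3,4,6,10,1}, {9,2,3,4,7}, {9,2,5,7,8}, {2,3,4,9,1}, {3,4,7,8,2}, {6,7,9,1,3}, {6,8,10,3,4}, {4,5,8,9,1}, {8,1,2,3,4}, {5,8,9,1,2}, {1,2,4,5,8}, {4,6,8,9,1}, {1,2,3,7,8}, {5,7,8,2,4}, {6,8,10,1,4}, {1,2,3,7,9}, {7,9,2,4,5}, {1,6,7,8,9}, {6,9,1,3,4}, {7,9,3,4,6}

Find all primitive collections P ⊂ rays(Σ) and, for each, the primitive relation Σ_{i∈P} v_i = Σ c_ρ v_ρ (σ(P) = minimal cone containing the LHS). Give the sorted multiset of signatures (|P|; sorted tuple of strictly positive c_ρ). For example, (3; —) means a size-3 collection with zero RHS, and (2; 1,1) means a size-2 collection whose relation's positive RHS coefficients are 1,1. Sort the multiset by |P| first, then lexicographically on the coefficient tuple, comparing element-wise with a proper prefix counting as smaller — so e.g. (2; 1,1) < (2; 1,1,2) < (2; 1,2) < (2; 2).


Primitive collections (12):

  P={2,6}:  v_{2} + v_{6} = 0  so sig = (2; —)
  P={3,5}:  v_{3} + v_{5} = v_{2} + v_{4}  so sig = (2; 1,1)
  P={5,6}:  v_{5} + v_{6} = v_{4} + v_{8} + v_{9}  so sig = (2; 1,1,1)
  P={7,10}:  v_{7} + v_{10} = v_{3} + v_{6} + v_{8}  so sig = (2; 1,1,1)
  P={9,10}:  v_{9} + v_{10} = v_{1} + v_{4} + v_{6}  so sig = (2; 1,1,1)
  P={2,10}:  v_{2} + v_{10} = v_{1} + v_{3} + v_{4} + v_{8}  so sig = (2; 1,1,1,1)
  P={5,10}:  v_{5} + v_{10} = v_{1} + 2·v_{4} + v_{8}  so sig = (2; 1,1,2)
  P={1,4,7}:  v_{1} + v_{4} + v_{7} = 0  so sig = (3; —)
  P={3,8,9}:  v_{3} + v_{8} + v_{9} = 0  so sig = (3; —)
  P={1,5,7}:  v_{1} + v_{5} + v_{7} = v_{2} + v_{8} + v_{9}  so sig = (3; 1,1,1)
  P={2,4,8,9}:  v_{2} + v_{4} + v_{8} + v_{9} = v_{5}  so sig = (4; 1)
  P={1,3,4,6,8}:  v_{1} + v_{3} + v_{4} + v_{6} + v_{8} = v_{10}  so sig = (5; 1)

Signatures (|P|; sorted positive RHS coefficients), sorted:
    (2; —)
    (2; 1,1)
    (2; 1,1,1)
    (2; 1,1,1)
    (2; 1,1,1)
    (2; 1,1,1,1)
    (2; 1,1,2)
    (3; —)
    (3; —)
    (3; 1,1,1)
    (4; 1)
    (5; 1)


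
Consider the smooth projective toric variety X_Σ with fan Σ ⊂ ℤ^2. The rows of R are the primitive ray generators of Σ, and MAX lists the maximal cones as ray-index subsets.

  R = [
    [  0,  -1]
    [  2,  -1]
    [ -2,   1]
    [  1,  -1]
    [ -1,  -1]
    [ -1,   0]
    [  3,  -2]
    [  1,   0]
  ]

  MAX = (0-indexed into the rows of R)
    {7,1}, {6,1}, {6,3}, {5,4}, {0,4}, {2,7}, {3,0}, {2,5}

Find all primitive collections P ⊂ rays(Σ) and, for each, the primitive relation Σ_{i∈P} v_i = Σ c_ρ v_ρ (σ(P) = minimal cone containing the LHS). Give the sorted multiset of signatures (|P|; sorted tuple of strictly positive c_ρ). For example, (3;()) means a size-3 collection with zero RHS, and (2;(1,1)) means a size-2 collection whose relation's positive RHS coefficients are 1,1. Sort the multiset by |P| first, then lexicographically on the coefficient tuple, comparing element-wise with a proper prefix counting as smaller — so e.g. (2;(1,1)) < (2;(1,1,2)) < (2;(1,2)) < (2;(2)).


|primitive collections| = 20. Relations:

  {1,2}:  v_{1} + v_{2} = 0  ⟹  sig = (2;())
  {5,7}:  v_{5} + v_{7} = 0  ⟹  sig = (2;())
  {0,5}:  v_{0} + v_{5} = v_{4}  ⟹  sig = (2;(1))
  {0,7}:  v_{0} + v_{7} = v_{3}  ⟹  sig = (2;(1))
  {1,3}:  v_{1} + v_{3} = v_{6}  ⟹  sig = (2;(1))
  {1,5}:  v_{1} + v_{5} = v_{3}  ⟹  sig = (2;(1))
  {2,3}:  v_{2} + v_{3} = v_{5}  ⟹  sig = (2;(1))
  {2,6}:  v_{2} + v_{6} = v_{3}  ⟹  sig = (2;(1))
  {3,5}:  v_{3} + v_{5} = v_{0}  ⟹  sig = (2;(1))
  {3,7}:  v_{3} + v_{7} = v_{1}  ⟹  sig = (2;(1))
  {4,7}:  v_{4} + v_{7} = v_{0}  ⟹  sig = (2;(1))
  {1,4}:  v_{1} + v_{4} = v_{0} + v_{3}  ⟹  sig = (2;(1,1))
  {4,6}:  v_{4} + v_{6} = v_{0} + 2·v_{3}  ⟹  sig = (2;(1,2))
  {0,1}:  v_{0} + v_{1} = 2·v_{3}  ⟹  sig = (2;(2))
  {0,2}:  v_{0} + v_{2} = 2·v_{5}  ⟹  sig = (2;(2))
  {3,4}:  v_{3} + v_{4} = 2·v_{0}  ⟹  sig = (2;(2))
  {5,6}:  v_{5} + v_{6} = 2·v_{3}  ⟹  sig = (2;(2))
  {6,7}:  v_{6} + v_{7} = 2·v_{1}  ⟹  sig = (2;(2))
  {0,6}:  v_{0} + v_{6} = 3·v_{3}  ⟹  sig = (2;(3))
  {2,4}:  v_{2} + v_{4} = 3·v_{5}  ⟹  sig = (2;(3))

Hence PRS(X_Σ) =
{ (2;()) ×2,  (2;(1)) ×9,  (2;(1,1)),  (2;(1,2)),  (2;(2)) ×5,  (2;(3)) ×2 }


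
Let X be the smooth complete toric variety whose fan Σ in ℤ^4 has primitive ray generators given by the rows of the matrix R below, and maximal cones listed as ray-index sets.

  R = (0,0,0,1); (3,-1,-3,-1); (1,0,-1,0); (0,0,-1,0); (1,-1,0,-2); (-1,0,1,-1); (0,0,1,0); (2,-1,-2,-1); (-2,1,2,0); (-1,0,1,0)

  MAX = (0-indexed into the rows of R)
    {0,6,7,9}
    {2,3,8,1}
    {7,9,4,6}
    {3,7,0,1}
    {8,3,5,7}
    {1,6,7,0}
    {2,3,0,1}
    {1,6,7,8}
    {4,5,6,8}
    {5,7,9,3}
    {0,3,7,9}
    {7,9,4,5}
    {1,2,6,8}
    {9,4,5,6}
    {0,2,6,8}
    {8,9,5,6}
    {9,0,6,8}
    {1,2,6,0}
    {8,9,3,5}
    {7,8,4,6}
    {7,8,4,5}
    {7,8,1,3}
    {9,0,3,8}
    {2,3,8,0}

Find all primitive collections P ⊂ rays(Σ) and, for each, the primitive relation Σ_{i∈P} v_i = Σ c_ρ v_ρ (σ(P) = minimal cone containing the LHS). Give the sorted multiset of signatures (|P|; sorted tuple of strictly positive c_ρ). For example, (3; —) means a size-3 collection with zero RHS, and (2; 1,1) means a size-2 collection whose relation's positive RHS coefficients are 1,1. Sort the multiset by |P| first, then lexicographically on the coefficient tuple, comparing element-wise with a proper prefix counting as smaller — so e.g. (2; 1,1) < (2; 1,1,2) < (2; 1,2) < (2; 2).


16 minimal non-faces of Δ(Σ) (on 10 rays):

  {2,9}:  v_{2} + v_{9} = 0  →  sig = (2; —)
  {3,6}:  v_{3} + v_{6} = 0  →  sig = (2; —)
  {0,5}:  v_{0} + v_{5} = v_{9}  →  sig = (2; 1)
  {1,9}:  v_{1} + v_{9} = v_{7}  →  sig = (2; 1)
  {2,7}:  v_{2} + v_{7} = v_{1}  →  sig = (2; 1)
  {2,5}:  v_{2} + v_{5} = v_{7} + v_{8}  →  sig = (2; 1,1)
  {3,4}:  v_{3} + v_{4} = v_{5} + v_{7}  →  sig = (2; 1,1)
  {0,4}:  v_{0} + v_{4} = v_{6} + v_{7} + v_{9}  →  sig = (2; 1,1,1)
  {2,4}:  v_{2} + v_{4} = v_{6} + 2·v_{7} + v_{8}  →  sig = (2; 1,1,2)
  {1,4}:  v_{1} + v_{4} = v_{6} + 3·v_{7} + v_{8}  →  sig = (2; 1,1,3)
  {1,5}:  v_{1} + v_{5} = 2·v_{7} + v_{8}  →  sig = (2; 1,2)
  {0,7,8}:  v_{0} + v_{7} + v_{8} = 0  →  sig = (3; —)
  {0,1,8}:  v_{0} + v_{1} + v_{8} = v_{2}  →  sig = (3; 1)
  {5,6,7}:  v_{5} + v_{6} + v_{7} = v_{4}  →  sig = (3; 1)
  {7,8,9}:  v_{7} + v_{8} + v_{9} = v_{5}  →  sig = (3; 1)
  {4,8,9}:  v_{4} + v_{8} + v_{9} = 2·v_{5} + v_{6}  →  sig = (3; 1,2)

so the primitive-relation signature multiset is
    (2; —)
    (2; —)
    (2; 1)
    (2; 1)
    (2; 1)
    (2; 1,1)
    (2; 1,1)
    (2; 1,1,1)
    (2; 1,1,2)
    (2; 1,1,3)
    (2; 1,2)
    (3; —)
    (3; 1)
    (3; 1)
    (3; 1)
    (3; 1,2)


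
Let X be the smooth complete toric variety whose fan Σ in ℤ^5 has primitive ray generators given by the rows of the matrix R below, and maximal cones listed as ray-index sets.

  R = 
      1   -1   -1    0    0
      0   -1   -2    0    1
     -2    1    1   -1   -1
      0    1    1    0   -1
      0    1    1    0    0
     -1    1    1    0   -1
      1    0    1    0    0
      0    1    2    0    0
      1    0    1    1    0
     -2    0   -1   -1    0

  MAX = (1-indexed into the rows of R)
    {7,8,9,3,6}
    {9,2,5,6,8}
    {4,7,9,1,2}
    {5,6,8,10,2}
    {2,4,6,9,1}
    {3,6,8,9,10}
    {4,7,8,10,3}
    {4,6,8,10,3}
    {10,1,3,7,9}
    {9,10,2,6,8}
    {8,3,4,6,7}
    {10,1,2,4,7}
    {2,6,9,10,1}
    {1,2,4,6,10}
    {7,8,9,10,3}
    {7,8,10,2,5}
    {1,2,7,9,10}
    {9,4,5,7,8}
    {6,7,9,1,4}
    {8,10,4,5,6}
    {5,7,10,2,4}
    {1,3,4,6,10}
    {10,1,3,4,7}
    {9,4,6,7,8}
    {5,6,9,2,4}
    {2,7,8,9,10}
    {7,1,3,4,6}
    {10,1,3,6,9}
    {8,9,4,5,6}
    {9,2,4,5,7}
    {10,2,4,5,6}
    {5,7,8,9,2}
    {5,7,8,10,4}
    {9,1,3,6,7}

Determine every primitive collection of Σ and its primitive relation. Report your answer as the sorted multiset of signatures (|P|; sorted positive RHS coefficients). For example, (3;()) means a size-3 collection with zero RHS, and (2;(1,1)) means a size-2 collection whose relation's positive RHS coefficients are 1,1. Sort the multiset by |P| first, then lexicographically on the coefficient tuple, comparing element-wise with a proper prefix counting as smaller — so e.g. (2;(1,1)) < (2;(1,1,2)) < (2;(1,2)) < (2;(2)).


Primitive collections (11):

  • {1,8}:  v_{1} + v_{8} = v_{7}  →  sig = (2;(1))
  • {2,3}:  v_{2} + v_{3} = v_{10}  →  sig = (2;(1))
  • {1,5}:  v_{1} + v_{5} = v_{2} + v_{4} + v_{7}  →  sig = (2;(1,1,1))
  • {3,5}:  v_{3} + v_{5} = v_{4} + v_{8} + v_{10}  →  sig = (2;(1,1,1))
  • {2,6,7}:  v_{2} + v_{6} + v_{7} = 0  →  sig = (3;())
  • {2,4,8}:  v_{2} + v_{4} + v_{8} = v_{5}  →  sig = (3;(1))
  • {4,9,10}:  v_{4} + v_{9} + v_{10} = v_{6}  →  sig = (3;(1))
  • {6,7,10}:  v_{6} + v_{7} + v_{10} = v_{3}  →  sig = (3;(1))
  • {5,6,7}:  v_{5} + v_{6} + v_{7} = v_{4} + v_{8}  →  sig = (3;(1,1))
  • {5,9,10}:  v_{5} + v_{9} + v_{10} = v_{2} + v_{6} + v_{8}  →  sig = (3;(1,1,1))
  • {3,4,9}:  v_{3} + v_{4} + v_{9} = 2·v_{6} + v_{7}  →  sig = (3;(1,2))

so the primitive-relation signature multiset is
[(2;(1)), (2;(1)), (2;(1,1,1)), (2;(1,1,1)), (3;()), (3;(1)), (3;(1)), (3;(1)), (3;(1,1)), (3;(1,1,1)), (3;(1,2))]


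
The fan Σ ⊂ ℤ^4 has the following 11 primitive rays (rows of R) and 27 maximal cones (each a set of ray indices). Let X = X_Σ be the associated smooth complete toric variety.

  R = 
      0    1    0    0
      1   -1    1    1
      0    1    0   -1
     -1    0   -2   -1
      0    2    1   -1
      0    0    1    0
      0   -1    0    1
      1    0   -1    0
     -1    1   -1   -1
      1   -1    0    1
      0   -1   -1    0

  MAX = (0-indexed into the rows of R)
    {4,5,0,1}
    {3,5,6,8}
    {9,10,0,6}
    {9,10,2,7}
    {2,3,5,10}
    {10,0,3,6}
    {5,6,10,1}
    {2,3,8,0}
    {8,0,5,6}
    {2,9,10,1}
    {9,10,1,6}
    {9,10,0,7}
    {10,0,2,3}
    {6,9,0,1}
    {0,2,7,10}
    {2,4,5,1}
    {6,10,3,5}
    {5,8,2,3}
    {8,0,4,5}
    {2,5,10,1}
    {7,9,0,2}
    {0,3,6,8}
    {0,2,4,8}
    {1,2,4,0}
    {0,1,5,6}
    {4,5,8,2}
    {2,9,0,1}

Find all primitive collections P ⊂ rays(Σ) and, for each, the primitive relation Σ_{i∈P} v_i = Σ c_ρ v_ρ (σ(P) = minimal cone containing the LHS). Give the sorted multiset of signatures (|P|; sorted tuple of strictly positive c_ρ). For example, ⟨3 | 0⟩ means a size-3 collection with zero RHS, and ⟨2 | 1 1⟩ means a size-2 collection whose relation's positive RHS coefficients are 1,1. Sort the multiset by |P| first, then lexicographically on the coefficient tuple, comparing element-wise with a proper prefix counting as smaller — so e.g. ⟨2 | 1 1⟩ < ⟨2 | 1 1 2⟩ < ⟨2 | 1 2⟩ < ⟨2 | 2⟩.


Minimal non-faces — 22 found among 11 rays, 27 max cones:

  P={1,8}:  v_{1} + v_{8} = 0  ⟹  sig = ⟨2 | 0⟩
  P={2,6}:  v_{2} + v_{6} = 0  ⟹  sig = ⟨2 | 0⟩
  P={1,3}:  v_{1} + v_{3} = v_{10}  ⟹  sig = ⟨2 | 1⟩
  P={4,10}:  v_{4} + v_{10} = v_{2}  ⟹  sig = ⟨2 | 1⟩
  P={5,9}:  v_{5} + v_{9} = v_{1}  ⟹  sig = ⟨2 | 1⟩
  P={8,10}:  v_{8} + v_{10} = v_{3}  ⟹  sig = ⟨2 | 1⟩
  P={3,4}:  v_{3} + v_{4} = v_{2} + v_{8}  ⟹  sig = ⟨2 | 1 1⟩
  P={4,6}:  v_{4} + v_{6} = v_{0} + v_{5}  ⟹  sig = ⟨2 | 1 1⟩
  P={5,7}:  v_{5} + v_{7} = v_{2} + v_{9}  ⟹  sig = ⟨2 | 1 1⟩
  P={8,9}:  v_{8} + v_{9} = v_{0} + v_{10}  ⟹  sig = ⟨2 | 1 1⟩
  P={4,9}:  v_{4} + v_{9} = v_{0} + v_{1} + v_{2}  ⟹  sig = ⟨2 | 1 1 1⟩
  P={6,7}:  v_{6} + v_{7} = v_{0} + v_{9} + v_{10}  ⟹  sig = ⟨2 | 1 1 1⟩
  P={4,7}:  v_{4} + v_{7} = v_{0} + 2·v_{2} + v_{9}  ⟹  sig = ⟨2 | 1 1 2⟩
  P={1,7}:  v_{1} + v_{7} = v_{2} + 2·v_{9}  ⟹  sig = ⟨2 | 1 2⟩
  P={3,9}:  v_{3} + v_{9} = v_{0} + 2·v_{10}  ⟹  sig = ⟨2 | 1 2⟩
  P={7,8}:  v_{7} + v_{8} = 2·v_{0} + v_{2} + 2·v_{10}  ⟹  sig = ⟨2 | 1 2 2⟩
  P={3,7}:  v_{3} + v_{7} = 2·v_{0} + v_{2} + 3·v_{10}  ⟹  sig = ⟨2 | 1 2 3⟩
  P={0,5,10}:  v_{0} + v_{5} + v_{10} = 0  ⟹  sig = ⟨3 | 0⟩
  P={0,1,10}:  v_{0} + v_{1} + v_{10} = v_{9}  ⟹  sig = ⟨3 | 1⟩
  P={0,2,5}:  v_{0} + v_{2} + v_{5} = v_{4}  ⟹  sig = ⟨3 | 1⟩
  P={0,3,5}:  v_{0} + v_{3} + v_{5} = v_{8}  ⟹  sig = ⟨3 | 1⟩
  P={0,2,9,10}:  v_{0} + v_{2} + v_{9} + v_{10} = v_{7}  ⟹  sig = ⟨4 | 1⟩

Hence PRS(X_Σ) =
{ ⟨2 | 0⟩ ×2,  ⟨2 | 1⟩ ×4,  ⟨2 | 1 1⟩ ×4,  ⟨2 | 1 1 1⟩ ×2,  ⟨2 | 1 1 2⟩,  ⟨2 | 1 2⟩ ×2,  ⟨2 | 1 2 2⟩,  ⟨2 | 1 2 3⟩,  ⟨3 | 0⟩,  ⟨3 | 1⟩ ×3,  ⟨4 | 1⟩ }


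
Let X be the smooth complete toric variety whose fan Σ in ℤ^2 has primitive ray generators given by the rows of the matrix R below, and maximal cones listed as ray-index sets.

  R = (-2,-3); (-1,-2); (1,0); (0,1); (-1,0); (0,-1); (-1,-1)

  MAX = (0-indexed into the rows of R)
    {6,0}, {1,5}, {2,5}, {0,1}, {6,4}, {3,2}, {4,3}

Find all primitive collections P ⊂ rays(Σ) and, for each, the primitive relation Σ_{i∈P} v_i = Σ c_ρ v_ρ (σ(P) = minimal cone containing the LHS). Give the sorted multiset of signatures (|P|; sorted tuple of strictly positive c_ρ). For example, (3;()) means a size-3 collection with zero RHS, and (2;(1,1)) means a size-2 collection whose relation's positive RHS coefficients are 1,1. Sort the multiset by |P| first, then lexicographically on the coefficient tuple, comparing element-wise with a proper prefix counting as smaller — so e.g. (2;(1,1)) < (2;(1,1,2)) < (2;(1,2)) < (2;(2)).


14 collections generate NE(X_Σ); each relation:

  {2,4}:  v_{2} + v_{4} = 0  ⇒ sig = (2;())
  {3,5}:  v_{3} + v_{5} = 0  ⇒ sig = (2;())
  {1,3}:  v_{1} + v_{3} = v_{6}  ⇒ sig = (2;(1))
  {1,6}:  v_{1} + v_{6} = v_{0}  ⇒ sig = (2;(1))
  {2,6}:  v_{2} + v_{6} = v_{5}  ⇒ sig = (2;(1))
  {3,6}:  v_{3} + v_{6} = v_{4}  ⇒ sig = (2;(1))
  {4,5}:  v_{4} + v_{5} = v_{6}  ⇒ sig = (2;(1))
  {5,6}:  v_{5} + v_{6} = v_{1}  ⇒ sig = (2;(1))
  {0,2}:  v_{0} + v_{2} = v_{1} + v_{5}  ⇒ sig = (2;(1,1))
  {0,3}:  v_{0} + v_{3} = 2·v_{6}  ⇒ sig = (2;(2))
  {0,5}:  v_{0} + v_{5} = 2·v_{1}  ⇒ sig = (2;(2))
  {1,2}:  v_{1} + v_{2} = 2·v_{5}  ⇒ sig = (2;(2))
  {1,4}:  v_{1} + v_{4} = 2·v_{6}  ⇒ sig = (2;(2))
  {0,4}:  v_{0} + v_{4} = 3·v_{6}  ⇒ sig = (2;(3))

so the primitive-relation signature multiset is
    |P|=2: 14 collections, coeffs (), (), (1), (1), (1), (1), (1), (1), (1,1), (2), (2), (2), (2), (3)


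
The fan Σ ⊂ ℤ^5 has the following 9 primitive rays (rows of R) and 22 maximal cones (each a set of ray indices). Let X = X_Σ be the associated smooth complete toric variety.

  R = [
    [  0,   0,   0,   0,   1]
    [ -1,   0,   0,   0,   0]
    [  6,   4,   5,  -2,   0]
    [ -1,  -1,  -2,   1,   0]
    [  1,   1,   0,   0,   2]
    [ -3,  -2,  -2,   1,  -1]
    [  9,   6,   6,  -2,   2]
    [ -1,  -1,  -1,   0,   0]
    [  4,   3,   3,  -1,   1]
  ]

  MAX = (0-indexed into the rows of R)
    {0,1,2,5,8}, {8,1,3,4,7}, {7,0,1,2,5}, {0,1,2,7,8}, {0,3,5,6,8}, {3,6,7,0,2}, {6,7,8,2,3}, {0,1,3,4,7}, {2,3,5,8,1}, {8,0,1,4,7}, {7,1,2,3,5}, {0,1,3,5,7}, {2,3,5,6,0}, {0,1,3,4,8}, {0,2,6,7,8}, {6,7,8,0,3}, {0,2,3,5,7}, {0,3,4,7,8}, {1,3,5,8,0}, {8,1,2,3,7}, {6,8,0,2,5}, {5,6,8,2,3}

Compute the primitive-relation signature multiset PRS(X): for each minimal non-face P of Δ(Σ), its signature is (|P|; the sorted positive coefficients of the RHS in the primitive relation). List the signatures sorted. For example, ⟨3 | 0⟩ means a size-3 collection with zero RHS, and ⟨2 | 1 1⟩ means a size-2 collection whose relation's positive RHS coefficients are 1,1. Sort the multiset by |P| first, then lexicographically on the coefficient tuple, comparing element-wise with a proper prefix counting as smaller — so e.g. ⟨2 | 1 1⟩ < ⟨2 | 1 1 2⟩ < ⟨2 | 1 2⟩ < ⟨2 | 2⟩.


9 minimal non-faces of Δ(Σ) (on 9 rays):

  {4,5}:  v_{4} + v_{5} = v_{0} + v_{1} + v_{3}  so sig = ⟨2 | 1 1 1⟩
  {4,6}:  v_{4} + v_{6} = v_{0} + v_{3} + v_{7} + 3·v_{8}  so sig = ⟨2 | 1 1 1 3⟩
  {2,4}:  v_{2} + v_{4} = v_{7} + 2·v_{8}  so sig = ⟨2 | 1 2⟩
  {1,6}:  v_{1} + v_{6} = 2·v_{8}  so sig = ⟨2 | 2⟩
  {5,7,8}:  v_{5} + v_{7} + v_{8} = 0  so sig = ⟨3 | 0⟩
  {5,6,7}:  v_{5} + v_{6} + v_{7} = v_{0} + v_{2} + v_{3}  so sig = ⟨3 | 1 1 1⟩
  {0,1,2,3}:  v_{0} + v_{1} + v_{2} + v_{3} = v_{8}  so sig = ⟨4 | 1⟩
  {0,2,3,8}:  v_{0} + v_{2} + v_{3} + v_{8} = v_{6}  so sig = ⟨4 | 1⟩
  {0,1,3,7,8}:  v_{0} + v_{1} + v_{3} + v_{7} + v_{8} = v_{4}  so sig = ⟨5 | 1⟩

Hence PRS(X_Σ) =
{ ⟨2 | 1 1 1⟩,  ⟨2 | 1 1 1 3⟩,  ⟨2 | 1 2⟩,  ⟨2 | 2⟩,  ⟨3 | 0⟩,  ⟨3 | 1 1 1⟩,  ⟨4 | 1⟩ ×2,  ⟨5 | 1⟩ }


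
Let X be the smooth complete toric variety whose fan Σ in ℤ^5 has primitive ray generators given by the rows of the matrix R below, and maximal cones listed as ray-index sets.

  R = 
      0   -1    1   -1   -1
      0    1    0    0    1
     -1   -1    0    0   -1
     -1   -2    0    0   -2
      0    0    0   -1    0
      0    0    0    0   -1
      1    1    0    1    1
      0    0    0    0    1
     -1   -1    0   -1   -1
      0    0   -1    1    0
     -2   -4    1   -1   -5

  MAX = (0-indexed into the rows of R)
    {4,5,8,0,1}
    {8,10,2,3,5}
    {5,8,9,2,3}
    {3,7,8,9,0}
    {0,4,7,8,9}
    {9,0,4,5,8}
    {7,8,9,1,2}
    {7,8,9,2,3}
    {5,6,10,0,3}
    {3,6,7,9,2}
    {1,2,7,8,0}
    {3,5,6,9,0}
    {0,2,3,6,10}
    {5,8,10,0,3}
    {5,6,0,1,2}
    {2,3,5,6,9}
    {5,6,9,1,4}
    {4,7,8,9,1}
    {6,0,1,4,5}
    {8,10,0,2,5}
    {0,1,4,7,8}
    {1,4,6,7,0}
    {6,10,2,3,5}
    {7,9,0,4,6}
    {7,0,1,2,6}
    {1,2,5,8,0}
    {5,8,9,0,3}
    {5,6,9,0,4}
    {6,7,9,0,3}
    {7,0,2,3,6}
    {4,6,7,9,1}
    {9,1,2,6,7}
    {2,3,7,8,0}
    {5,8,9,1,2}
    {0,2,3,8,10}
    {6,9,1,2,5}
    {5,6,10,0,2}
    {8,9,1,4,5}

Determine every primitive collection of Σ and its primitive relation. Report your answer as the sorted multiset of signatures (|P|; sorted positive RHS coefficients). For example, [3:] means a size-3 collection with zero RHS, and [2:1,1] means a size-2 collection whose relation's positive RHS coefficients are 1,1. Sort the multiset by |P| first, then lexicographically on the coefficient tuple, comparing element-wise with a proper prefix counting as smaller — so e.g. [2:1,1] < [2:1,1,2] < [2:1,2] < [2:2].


Δ(Σ) — 11 vertices, 12 min non-faces:

  • {5,7}:  v_{5} + v_{7} = 0  so sig = [2:]
  • {6,8}:  v_{6} + v_{8} = 0  so sig = [2:]
  • {1,3}:  v_{1} + v_{3} = v_{2}  so sig = [2:1]
  • {2,4}:  v_{2} + v_{4} = v_{8}  so sig = [2:1]
  • {3,4}:  v_{3} + v_{4} = v_{0} + v_{8} + v_{9}  so sig = [2:1,1,1]
  • {7,10}:  v_{7} + v_{10} = v_{0} + v_{2} + v_{3}  so sig = [2:1,1,1]
  • {4,10}:  v_{4} + v_{10} = v_{0} + v_{3} + v_{5} + v_{8}  so sig = [2:1,1,1,1]
  • {1,10}:  v_{1} + v_{10} = v_{0} + 2·v_{2} + v_{5}  so sig = [2:1,1,2]
  • {9,10}:  v_{9} + v_{10} = 2·v_{3} + v_{5}  so sig = [2:1,2]
  • {0,1,9}:  v_{0} + v_{1} + v_{9} = 0  so sig = [3:]
  • {0,2,9}:  v_{0} + v_{2} + v_{9} = v_{3}  so sig = [3:1]
  • {0,2,3,5}:  v_{0} + v_{2} + v_{3} + v_{5} = v_{10}  so sig = [4:1]

Hence PRS(X_Σ) =
{ [2:] ×2,  [2:1] ×2,  [2:1,1,1] ×2,  [2:1,1,1,1],  [2:1,1,2],  [2:1,2],  [3:],  [3:1],  [4:1] }


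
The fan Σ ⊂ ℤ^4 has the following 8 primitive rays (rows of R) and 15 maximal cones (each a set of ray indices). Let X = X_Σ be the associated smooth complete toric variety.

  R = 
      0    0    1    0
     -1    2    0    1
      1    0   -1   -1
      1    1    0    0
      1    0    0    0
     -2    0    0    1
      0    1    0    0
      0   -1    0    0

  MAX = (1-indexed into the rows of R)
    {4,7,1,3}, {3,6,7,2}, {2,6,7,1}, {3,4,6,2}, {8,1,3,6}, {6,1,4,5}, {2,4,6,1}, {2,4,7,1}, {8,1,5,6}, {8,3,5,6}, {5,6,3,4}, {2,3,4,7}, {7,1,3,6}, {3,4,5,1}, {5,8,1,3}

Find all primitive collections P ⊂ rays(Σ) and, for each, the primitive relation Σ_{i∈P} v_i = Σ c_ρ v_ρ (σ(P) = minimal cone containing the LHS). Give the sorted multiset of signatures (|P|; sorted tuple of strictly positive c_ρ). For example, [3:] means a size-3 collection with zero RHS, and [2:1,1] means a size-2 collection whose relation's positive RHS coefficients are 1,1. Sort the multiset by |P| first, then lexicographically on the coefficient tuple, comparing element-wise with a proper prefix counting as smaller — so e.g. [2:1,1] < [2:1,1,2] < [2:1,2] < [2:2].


Primitive collections (9):

  P = {7,8}:  v_{7} + v_{8} = 0  so sig = [2:]
  P = {4,8}:  v_{4} + v_{8} = v_{5}  so sig = [2:1]
  P = {5,7}:  v_{5} + v_{7} = v_{4}  so sig = [2:1]
  P = {2,8}:  v_{2} + v_{8} = v_{4} + v_{6}  so sig = [2:1,1]
  P = {2,5}:  v_{2} + v_{5} = 2·v_{4} + v_{6}  so sig = [2:1,2]
  P = {4,6,7}:  v_{4} + v_{6} + v_{7} = v_{2}  so sig = [3:1]
  P = {1,2,3}:  v_{1} + v_{2} + v_{3} = 2·v_{7}  so sig = [3:2]
  P = {1,3,5,6}:  v_{1} + v_{3} + v_{5} + v_{6} = 0  so sig = [4:]
  P = {1,3,4,6}:  v_{1} + v_{3} + v_{4} + v_{6} = v_{7}  so sig = [4:1]

so the primitive-relation signature multiset is
    |P|=2: 5 collections, coeffs (), (1), (1), (1,1), (1,2)
    |P|=3: 2 collections, coeffs (1), (2)
    |P|=4: 2 collections, coeffs (), (1)
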